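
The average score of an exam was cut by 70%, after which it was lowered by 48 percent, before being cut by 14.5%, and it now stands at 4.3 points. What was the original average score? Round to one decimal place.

32.2 points

The overall multiplier applied was 0.3 × 0.52 × 0.855 = 0.13338.
So the original average score was 4.3 ÷ 0.13338 ≈ 32.2 points.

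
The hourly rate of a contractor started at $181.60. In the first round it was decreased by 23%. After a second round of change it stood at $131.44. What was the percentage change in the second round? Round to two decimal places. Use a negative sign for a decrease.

-6.00%

After the first round: $181.60 × 0.77 = $139.832.
Second-round multiplier: $131.44 ÷ $139.832 ≈ 0.939985.
That is a change of -6.00%.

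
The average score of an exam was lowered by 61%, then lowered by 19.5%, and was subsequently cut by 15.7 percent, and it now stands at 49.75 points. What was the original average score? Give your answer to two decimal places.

The overall multiplier applied was 0.39 × 0.805 × 0.843 = 0.26465985.
So the original average score was 49.75 ÷ 0.26465985 ≈ 187.98 points.

187.98 points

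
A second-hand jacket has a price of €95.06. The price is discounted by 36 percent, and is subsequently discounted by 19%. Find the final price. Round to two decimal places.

€49.28

Each change multiplies by a factor: 0.64 × 0.81 = 0.5184.
€95.06 × 0.5184 = €49.279104 ≈ €49.28.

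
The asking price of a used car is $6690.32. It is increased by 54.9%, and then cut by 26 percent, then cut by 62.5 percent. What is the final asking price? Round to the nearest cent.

Each change multiplies by a factor: 1.549 × 0.74 × 0.375 = 0.4298475.
$6690.32 × 0.4298475 = $2875.8173262 ≈ $2875.82.

$2875.82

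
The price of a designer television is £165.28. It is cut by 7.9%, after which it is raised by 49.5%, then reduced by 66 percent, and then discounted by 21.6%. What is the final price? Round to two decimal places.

£60.66

After the 7.9% decrease: £165.28 × 0.921 = £152.22288.
Apply the 49.5% increase: £152.22288 × 1.495 = £227.5732056.
After the 66% decrease: £227.5732056 × 0.34 = £77.374889904.
21.6% decrease: £77.374889904 × 0.784 = £60.661913684736 ≈ £60.66.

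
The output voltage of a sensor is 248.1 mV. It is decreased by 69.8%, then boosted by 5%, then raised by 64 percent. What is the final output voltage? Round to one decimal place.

129.0 mV

Each change multiplies by a factor: 0.302 × 1.05 × 1.64 = 0.520044.
248.1 × 0.520044 = 129.0229164 ≈ 129.0.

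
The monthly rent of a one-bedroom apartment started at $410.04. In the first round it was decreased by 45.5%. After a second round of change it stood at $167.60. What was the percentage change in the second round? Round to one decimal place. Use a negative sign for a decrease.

After the first round: $410.04 × 0.545 = $223.4718.
Second-round multiplier: $167.60 ÷ $223.4718 ≈ 0.74998.
That is a change of -25.0%.

-25.0%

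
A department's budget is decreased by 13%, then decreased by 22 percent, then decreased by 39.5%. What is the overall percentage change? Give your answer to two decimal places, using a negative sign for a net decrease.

-58.94%

The combined multiplier is 0.87 × 0.78 × 0.605 = 0.410553.
That corresponds to a decrease of 58.94%.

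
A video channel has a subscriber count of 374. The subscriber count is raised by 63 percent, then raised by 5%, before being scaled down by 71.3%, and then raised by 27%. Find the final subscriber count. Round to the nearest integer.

233

Each change multiplies by a factor: 1.63 × 1.05 × 0.287 × 1.27 = 0.623824635.
374 × 0.623824635 = 233.31041349 ≈ 233.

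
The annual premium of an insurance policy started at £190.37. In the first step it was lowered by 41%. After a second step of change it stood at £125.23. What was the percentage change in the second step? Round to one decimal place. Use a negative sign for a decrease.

11.5%

After the first step: £190.37 × 0.59 = £112.3183.
Second-step multiplier: £125.23 ÷ £112.3183 ≈ 1.11496.
That is a change of 11.5%.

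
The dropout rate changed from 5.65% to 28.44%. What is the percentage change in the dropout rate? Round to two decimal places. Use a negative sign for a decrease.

The change is 28.44 − 5.65 = 22.79 percentage points.
Relative to the original 5.65%, that is 22.79 ÷ 5.65 ≈ 403.36%.

403.36%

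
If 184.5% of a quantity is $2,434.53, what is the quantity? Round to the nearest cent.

$1,319.53

$2,434.53 ÷ 1.845 ≈ $1,319.53.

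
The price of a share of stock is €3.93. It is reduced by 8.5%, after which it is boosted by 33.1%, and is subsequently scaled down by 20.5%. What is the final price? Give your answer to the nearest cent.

Each change multiplies by a factor: 0.915 × 1.331 × 0.795 = 0.968202675.
€3.93 × 0.968202675 = €3.80503651275 ≈ €3.81.

€3.81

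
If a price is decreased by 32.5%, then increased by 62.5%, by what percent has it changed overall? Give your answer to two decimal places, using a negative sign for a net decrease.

The combined multiplier is 0.675 × 1.625 = 1.096875.
That corresponds to an increase of 9.69%.

9.69%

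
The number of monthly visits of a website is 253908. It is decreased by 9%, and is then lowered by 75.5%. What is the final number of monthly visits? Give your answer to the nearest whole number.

56609

Apply the 9% decrease: 253908 × 0.91 = 231056.28.
After the 75.5% decrease: 231056.28 × 0.245 = 56608.7886 ≈ 56609.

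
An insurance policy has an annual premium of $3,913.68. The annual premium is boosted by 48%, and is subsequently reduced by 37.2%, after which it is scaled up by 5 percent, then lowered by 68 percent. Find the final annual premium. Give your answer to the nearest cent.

$1,222.21

48% increase: $3,913.68 × 1.48 = $5792.2464.
Apply the 37.2% decrease: $5792.2464 × 0.628 = $3637.5307392.
5% increase: $3637.5307392 × 1.05 = $3819.40727616.
After the 68% decrease: $3819.40727616 × 0.32 = $1222.2103283712 ≈ $1,222.21.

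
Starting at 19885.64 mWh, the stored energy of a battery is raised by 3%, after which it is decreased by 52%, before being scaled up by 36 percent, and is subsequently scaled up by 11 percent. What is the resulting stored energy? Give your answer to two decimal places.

Each change multiplies by a factor: 1.03 × 0.48 × 1.36 × 1.11 = 0.74634624.
19885.64 × 0.74634624 = 14841.5726439936 ≈ 14841.57.

14841.57 mWh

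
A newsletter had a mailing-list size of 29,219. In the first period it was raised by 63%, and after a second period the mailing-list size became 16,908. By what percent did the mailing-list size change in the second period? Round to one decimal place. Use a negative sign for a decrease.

After the first period: 29,219 × 1.63 = 47626.97.
Second-period multiplier: 16,908 ÷ 47626.97 ≈ 0.35501.
That is a change of -64.5%.

-64.5%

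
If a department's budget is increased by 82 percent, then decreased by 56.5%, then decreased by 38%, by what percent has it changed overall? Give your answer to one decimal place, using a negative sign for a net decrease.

-50.9%

An 82% increase multiplies by 1.82.
Then a 56.5% decrease: 1.82 × 0.435 = 0.7917.
Then a 38% decrease: 0.7917 × 0.62 = 0.490854.
Overall factor 0.490854, i.e. -50.9%.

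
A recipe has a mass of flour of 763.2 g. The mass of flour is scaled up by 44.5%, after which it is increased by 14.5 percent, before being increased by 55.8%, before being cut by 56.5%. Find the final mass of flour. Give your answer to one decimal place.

855.8 g

Each change multiplies by a factor: 1.445 × 1.145 × 1.558 × 0.435 = 1.12132122825.
763.2 × 1.12132122825 = 855.7923614004 ≈ 855.8.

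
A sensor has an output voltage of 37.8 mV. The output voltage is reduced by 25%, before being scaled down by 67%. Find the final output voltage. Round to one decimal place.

Each change multiplies by a factor: 0.75 × 0.33 = 0.2475.
37.8 × 0.2475 = 9.3555 ≈ 9.4.

9.4 mV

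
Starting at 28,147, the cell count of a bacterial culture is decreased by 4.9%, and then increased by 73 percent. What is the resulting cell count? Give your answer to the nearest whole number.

46,308

Each change multiplies by a factor: 0.951 × 1.73 = 1.64523.
28,147 × 1.64523 = 46308.28881 ≈ 46,308.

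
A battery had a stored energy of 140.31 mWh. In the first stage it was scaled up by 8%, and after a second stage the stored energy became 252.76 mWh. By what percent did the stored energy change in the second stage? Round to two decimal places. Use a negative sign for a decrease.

66.80%

After the first stage: 140.31 × 1.08 = 151.5348.
Second-stage multiplier: 252.76 ÷ 151.5348 ≈ 1.668.
That is a change of 66.80%.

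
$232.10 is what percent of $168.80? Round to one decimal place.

137.5%

$232.10 ÷ $168.80 = 137.5%.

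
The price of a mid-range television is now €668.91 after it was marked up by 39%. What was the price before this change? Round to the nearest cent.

The overall multiplier applied was 1.39.
So the original price was €668.91 ÷ 1.39 ≈ €481.23.

€481.23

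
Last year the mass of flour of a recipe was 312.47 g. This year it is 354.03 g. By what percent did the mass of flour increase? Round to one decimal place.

13.3%

Change: 354.03 − 312.47 = 41.56.
Relative to the original: 41.56 ÷ 312.47 ≈ 13.3%.
So the mass of flour increased by 13.3%.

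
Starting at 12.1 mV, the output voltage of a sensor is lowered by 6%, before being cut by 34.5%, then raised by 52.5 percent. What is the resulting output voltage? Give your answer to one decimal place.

11.4 mV

After the 6% decrease: 12.1 × 0.94 = 11.374.
34.5% decrease: 11.374 × 0.655 = 7.44997.
Apply the 52.5% increase: 7.44997 × 1.525 = 11.36120425 ≈ 11.4.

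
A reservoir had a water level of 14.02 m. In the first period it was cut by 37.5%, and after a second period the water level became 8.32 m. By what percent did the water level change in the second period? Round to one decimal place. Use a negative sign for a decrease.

After the first period: 14.02 × 0.625 = 8.7625.
Second-period multiplier: 8.32 ÷ 8.7625 ≈ 0.9495.
That is a change of -5.0%.

-5.0%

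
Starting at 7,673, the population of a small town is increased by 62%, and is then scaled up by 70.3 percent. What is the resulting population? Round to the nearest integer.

21,169

After the 62% increase: 7,673 × 1.62 = 12430.26.
Apply the 70.3% increase: 12430.26 × 1.703 = 21168.73278 ≈ 21,169.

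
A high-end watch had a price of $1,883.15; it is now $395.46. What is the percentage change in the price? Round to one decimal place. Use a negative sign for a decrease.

-79.0%

Change: $395.46 − $1,883.15 = -$1,487.69.
Relative to the original: -$1,487.69 ÷ $1,883.15 ≈ -79.0%.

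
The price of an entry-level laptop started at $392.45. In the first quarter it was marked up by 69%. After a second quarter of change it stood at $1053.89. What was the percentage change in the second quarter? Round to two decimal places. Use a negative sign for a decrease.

58.90%

After the first quarter: $392.45 × 1.69 = $663.2405.
Second-quarter multiplier: $1053.89 ÷ $663.2405 ≈ 1.589001.
That is a change of 58.90%.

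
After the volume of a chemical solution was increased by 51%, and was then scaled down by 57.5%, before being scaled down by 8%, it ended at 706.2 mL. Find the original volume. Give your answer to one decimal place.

1,196.1 mL

The overall multiplier applied was 1.51 × 0.425 × 0.92 = 0.59041.
So the original volume was 706.2 ÷ 0.59041 ≈ 1,196.1 mL.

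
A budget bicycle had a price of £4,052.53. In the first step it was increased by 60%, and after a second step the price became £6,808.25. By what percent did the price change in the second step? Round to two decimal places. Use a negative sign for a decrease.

After the first step: £4,052.53 × 1.6 = £6484.048.
Second-step multiplier: £6,808.25 ÷ £6484.048 ≈ 1.05.
That is a change of 5.00%.

5.00%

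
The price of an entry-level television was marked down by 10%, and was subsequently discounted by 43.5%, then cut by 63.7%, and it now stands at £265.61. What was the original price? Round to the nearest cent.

£1,438.95

Undoing the 63.7% decrease: £265.61 ÷ 0.363 ≈ £731.707989.
Undoing the 43.5% decrease: £731.707989 ÷ 0.565 ≈ £1295.058388.
Undoing the 10% decrease: £1295.058388 ÷ 0.9 ≈ £1,438.95.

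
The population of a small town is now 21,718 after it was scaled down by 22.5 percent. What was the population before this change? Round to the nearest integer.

28,023

The overall multiplier applied was 0.775.
So the original population was 21,718 ÷ 0.775 ≈ 28,023.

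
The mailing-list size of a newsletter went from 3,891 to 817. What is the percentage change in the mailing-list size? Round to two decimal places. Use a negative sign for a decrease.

Change: 817 − 3,891 = -3,074.
Relative to the original: -3,074 ÷ 3,891 ≈ -79.00%.

-79.00%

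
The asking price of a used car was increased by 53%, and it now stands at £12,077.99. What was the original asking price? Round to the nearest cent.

£7,894.11

The overall multiplier applied was 1.53.
So the original asking price was £12,077.99 ÷ 1.53 ≈ £7,894.11.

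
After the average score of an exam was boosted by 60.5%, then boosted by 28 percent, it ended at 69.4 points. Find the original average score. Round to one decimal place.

Undoing the 28% increase: 69.4 ÷ 1.28 = 54.21875.
Undoing the 60.5% increase: 54.21875 ÷ 1.605 ≈ 33.8 points.

33.8 points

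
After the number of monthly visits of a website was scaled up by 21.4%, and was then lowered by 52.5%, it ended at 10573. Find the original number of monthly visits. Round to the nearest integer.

The overall multiplier applied was 1.214 × 0.475 = 0.57665.
So the original number of monthly visits was 10573 ÷ 0.57665 ≈ 18335.

18335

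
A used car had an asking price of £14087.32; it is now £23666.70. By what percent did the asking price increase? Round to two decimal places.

Change: £23666.70 − £14087.32 = £9579.38.
Relative to the original: £9579.38 ÷ £14087.32 ≈ 68.00%.
So the asking price increased by 68.00%.

68.00%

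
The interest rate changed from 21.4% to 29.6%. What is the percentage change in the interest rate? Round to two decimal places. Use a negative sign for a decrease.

The change is 29.6 − 21.4 = 8.2 percentage points.
Relative to the original 21.4%, that is 8.2 ÷ 21.4 ≈ 38.32%.

38.32%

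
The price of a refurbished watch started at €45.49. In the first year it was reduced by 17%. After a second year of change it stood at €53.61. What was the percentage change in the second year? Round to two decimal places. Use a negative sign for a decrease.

After the first year: €45.49 × 0.83 = €37.7567.
Second-year multiplier: €53.61 ÷ €37.7567 ≈ 1.41988.
That is a change of 41.99%.

41.99%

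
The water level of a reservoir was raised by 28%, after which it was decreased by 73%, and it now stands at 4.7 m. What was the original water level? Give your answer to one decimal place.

Undoing the 73% decrease: 4.7 ÷ 0.27 ≈ 17.407407.
Undoing the 28% increase: 17.407407 ÷ 1.28 ≈ 13.6 m.

13.6 m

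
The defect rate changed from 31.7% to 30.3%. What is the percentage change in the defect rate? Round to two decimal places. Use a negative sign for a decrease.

The change is 30.3 − 31.7 = -1.4 percentage points.
Relative to the original 31.7%, that is -1.4 ÷ 31.7 ≈ -4.42%.

-4.42%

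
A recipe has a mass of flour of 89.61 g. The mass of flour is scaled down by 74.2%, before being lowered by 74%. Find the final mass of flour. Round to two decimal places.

6.01 g

Apply the 74.2% decrease: 89.61 × 0.258 = 23.11938.
74% decrease: 23.11938 × 0.26 = 6.0110388 ≈ 6.01.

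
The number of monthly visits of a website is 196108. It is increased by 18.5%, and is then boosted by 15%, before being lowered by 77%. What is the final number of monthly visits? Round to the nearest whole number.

61467

After the 18.5% increase: 196108 × 1.185 = 232387.98.
After the 15% increase: 232387.98 × 1.15 = 267246.177.
Apply the 77% decrease: 267246.177 × 0.23 = 61466.62071 ≈ 61467.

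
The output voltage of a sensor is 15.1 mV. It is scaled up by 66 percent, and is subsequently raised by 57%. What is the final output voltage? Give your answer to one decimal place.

39.4 mV

After the 66% increase: 15.1 × 1.66 = 25.066.
57% increase: 25.066 × 1.57 = 39.35362 ≈ 39.4.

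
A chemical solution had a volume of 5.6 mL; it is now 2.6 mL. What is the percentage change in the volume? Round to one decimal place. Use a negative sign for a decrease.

Change: 2.6 − 5.6 = -3.0.
Relative to the original: -3.0 ÷ 5.6 ≈ -53.6%.

-53.6%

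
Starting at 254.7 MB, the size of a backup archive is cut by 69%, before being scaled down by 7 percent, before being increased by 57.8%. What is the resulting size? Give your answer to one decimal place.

Each change multiplies by a factor: 0.31 × 0.93 × 1.578 = 0.4549374.
254.7 × 0.4549374 = 115.87255578 ≈ 115.9.

115.9 MB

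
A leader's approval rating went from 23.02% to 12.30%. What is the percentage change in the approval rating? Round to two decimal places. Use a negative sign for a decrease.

-46.57%

The change is 12.30 − 23.02 = -10.72 percentage points.
Relative to the original 23.02%, that is -10.72 ÷ 23.02 ≈ -46.57%.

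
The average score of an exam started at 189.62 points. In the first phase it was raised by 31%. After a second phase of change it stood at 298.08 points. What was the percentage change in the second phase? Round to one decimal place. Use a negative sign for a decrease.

20.0%

After the first phase: 189.62 × 1.31 = 248.4022.
Second-phase multiplier: 298.08 ÷ 248.4022 ≈ 1.19999.
That is a change of 20.0%.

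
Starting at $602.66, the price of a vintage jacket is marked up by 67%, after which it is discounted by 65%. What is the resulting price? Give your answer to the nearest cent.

67% increase: $602.66 × 1.67 = $1006.4422.
Apply the 65% decrease: $1006.4422 × 0.35 = $352.25477 ≈ $352.25.

$352.25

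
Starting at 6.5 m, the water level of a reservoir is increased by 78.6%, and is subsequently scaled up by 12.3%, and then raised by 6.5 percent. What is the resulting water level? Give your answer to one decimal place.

Apply the 78.6% increase: 6.5 × 1.786 = 11.609.
After the 12.3% increase: 11.609 × 1.123 = 13.036907.
After the 6.5% increase: 13.036907 × 1.065 = 13.884305955 ≈ 13.9.

13.9 m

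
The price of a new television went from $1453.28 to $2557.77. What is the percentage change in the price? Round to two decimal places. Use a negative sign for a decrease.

Change: $2557.77 − $1453.28 = $1104.49.
Relative to the original: $1104.49 ÷ $1453.28 ≈ 76.00%.

76.00%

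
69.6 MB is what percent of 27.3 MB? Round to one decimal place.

254.9%

69.6 MB ÷ 27.3 MB ≈ 254.9%.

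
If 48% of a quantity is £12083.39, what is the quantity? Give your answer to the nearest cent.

£12083.39 ÷ 0.48 ≈ £25173.73.

£25173.73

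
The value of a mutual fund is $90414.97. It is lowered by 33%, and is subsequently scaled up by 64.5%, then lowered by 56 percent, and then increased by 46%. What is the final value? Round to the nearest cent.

$64015.71

Each change multiplies by a factor: 0.67 × 1.645 × 0.44 × 1.46 = 0.70802116.
$90414.97 × 0.70802116 = $64015.7119407652 ≈ $64015.71.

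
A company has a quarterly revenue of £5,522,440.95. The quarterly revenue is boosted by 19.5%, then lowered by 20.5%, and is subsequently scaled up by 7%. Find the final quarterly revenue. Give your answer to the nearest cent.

£5,613,708.95

After the 19.5% increase: £5,522,440.95 × 1.195 = £6599316.93525.
After the 20.5% decrease: £6599316.93525 × 0.795 = £5246456.96352375.
Apply the 7% increase: £5246456.96352375 × 1.07 = £5613708.9509704125 ≈ £5,613,708.95.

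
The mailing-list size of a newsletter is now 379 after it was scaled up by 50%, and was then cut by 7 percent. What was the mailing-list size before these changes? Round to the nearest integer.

Undoing the 7% decrease: 379 ÷ 0.93 ≈ 407.526882.
Undoing the 50% increase: 407.526882 ÷ 1.5 ≈ 272.

272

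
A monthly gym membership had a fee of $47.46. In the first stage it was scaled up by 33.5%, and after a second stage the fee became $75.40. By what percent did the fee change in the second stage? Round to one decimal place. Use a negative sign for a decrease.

19.0%

After the first stage: $47.46 × 1.335 = $63.3591.
Second-stage multiplier: $75.40 ÷ $63.3591 ≈ 1.19004.
That is a change of 19.0%.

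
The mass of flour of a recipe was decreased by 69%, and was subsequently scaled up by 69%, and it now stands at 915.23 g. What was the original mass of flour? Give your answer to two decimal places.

1746.96 g

The overall multiplier applied was 0.31 × 1.69 = 0.5239.
So the original mass of flour was 915.23 ÷ 0.5239 ≈ 1746.96 g.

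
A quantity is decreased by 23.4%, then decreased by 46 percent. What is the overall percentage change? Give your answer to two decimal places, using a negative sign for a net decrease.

A 23.4% decrease multiplies by 0.766.
Then a 46% decrease: 0.766 × 0.54 = 0.41364.
Overall factor 0.41364, i.e. -58.64%.

-58.64%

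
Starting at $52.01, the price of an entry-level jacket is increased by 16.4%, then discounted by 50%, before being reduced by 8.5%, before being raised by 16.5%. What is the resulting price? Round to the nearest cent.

$32.27

16.4% increase: $52.01 × 1.164 = $60.53964.
Apply the 50% decrease: $60.53964 × 0.5 = $30.26982.
8.5% decrease: $30.26982 × 0.915 = $27.6968853.
After the 16.5% increase: $27.6968853 × 1.165 = $32.2668713745 ≈ $32.27.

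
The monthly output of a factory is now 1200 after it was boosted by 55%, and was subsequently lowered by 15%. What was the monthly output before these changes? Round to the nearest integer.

911

The overall multiplier applied was 1.55 × 0.85 = 1.3175.
So the original monthly output was 1200 ÷ 1.3175 ≈ 911.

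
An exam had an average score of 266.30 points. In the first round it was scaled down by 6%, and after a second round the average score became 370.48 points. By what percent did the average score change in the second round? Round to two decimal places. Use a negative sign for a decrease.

48.00%

After the first round: 266.30 × 0.94 = 250.322.
Second-round multiplier: 370.48 ÷ 250.322 ≈ 1.480014.
That is a change of 48.00%.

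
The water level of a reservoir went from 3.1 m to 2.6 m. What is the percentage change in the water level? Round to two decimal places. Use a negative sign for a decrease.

Change: 2.6 − 3.1 = -0.5.
Relative to the original: -0.5 ÷ 3.1 ≈ -16.13%.

-16.13%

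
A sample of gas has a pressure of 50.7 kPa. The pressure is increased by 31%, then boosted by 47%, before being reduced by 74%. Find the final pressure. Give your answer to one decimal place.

25.4 kPa

31% increase: 50.7 × 1.31 = 66.417.
After the 47% increase: 66.417 × 1.47 = 97.63299.
Apply the 74% decrease: 97.63299 × 0.26 = 25.3845774 ≈ 25.4.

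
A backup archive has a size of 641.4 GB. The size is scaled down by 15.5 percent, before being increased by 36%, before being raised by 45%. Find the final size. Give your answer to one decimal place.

Each change multiplies by a factor: 0.845 × 1.36 × 1.45 = 1.66634.
641.4 × 1.66634 = 1068.790476 ≈ 1068.8.

1068.8 GB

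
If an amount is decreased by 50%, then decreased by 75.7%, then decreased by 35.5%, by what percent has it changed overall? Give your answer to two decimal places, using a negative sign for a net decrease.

-92.16%

A 50% decrease multiplies by 0.5.
Then a 75.7% decrease: 0.5 × 0.243 = 0.1215.
Then a 35.5% decrease: 0.1215 × 0.645 = 0.0783675.
Overall factor 0.0783675, i.e. -92.16%.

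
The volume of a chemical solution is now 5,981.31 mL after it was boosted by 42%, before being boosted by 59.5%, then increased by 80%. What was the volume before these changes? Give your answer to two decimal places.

1,467.15 mL

The overall multiplier applied was 1.42 × 1.595 × 1.8 = 4.07682.
So the original volume was 5,981.31 ÷ 4.07682 ≈ 1,467.15 mL.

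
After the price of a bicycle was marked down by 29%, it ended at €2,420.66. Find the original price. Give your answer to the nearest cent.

€3,409.38

The overall multiplier applied was 0.71.
So the original price was €2,420.66 ÷ 0.71 ≈ €3,409.38.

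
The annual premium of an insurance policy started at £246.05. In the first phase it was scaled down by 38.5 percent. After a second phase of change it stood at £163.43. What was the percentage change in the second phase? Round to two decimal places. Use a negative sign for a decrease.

After the first phase: £246.05 × 0.615 = £151.32075.
Second-phase multiplier: £163.43 ÷ £151.32075 ≈ 1.080024.
That is a change of 8.00%.

8.00%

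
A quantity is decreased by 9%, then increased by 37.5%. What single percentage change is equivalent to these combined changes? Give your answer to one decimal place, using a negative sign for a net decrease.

The combined multiplier is 0.91 × 1.375 = 1.25125.
That corresponds to an increase of 25.1%.

25.1%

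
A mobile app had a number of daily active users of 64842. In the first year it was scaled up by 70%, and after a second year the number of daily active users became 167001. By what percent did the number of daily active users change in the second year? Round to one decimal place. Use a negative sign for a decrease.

After the first year: 64842 × 1.7 = 110231.4.
Second-year multiplier: 167001 ÷ 110231.4 ≈ 1.515.
That is a change of 51.5%.

51.5%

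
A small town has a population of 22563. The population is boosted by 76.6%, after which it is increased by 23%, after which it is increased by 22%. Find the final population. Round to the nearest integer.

59793

After the 76.6% increase: 22563 × 1.766 = 39846.258.
Apply the 23% increase: 39846.258 × 1.23 = 49010.89734.
Apply the 22% increase: 49010.89734 × 1.22 = 59793.2947548 ≈ 59793.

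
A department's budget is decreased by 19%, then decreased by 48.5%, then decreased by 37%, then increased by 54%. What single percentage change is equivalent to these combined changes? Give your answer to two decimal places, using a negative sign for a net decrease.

A 19% decrease multiplies by 0.81.
Then a 48.5% decrease: 0.81 × 0.515 = 0.41715.
Then a 37% decrease: 0.41715 × 0.63 = 0.2628045.
Then a 54% increase: 0.2628045 × 1.54 = 0.40471893.
Overall factor 0.40471893, i.e. -59.53%.

-59.53%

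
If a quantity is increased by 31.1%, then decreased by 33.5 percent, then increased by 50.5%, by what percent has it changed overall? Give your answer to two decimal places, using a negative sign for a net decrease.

A 31.1% increase multiplies by 1.311.
Then a 33.5% decrease: 1.311 × 0.665 = 0.871815.
Then a 50.5% increase: 0.871815 × 1.505 = 1.312081575.
Overall factor 1.312081575, i.e. 31.21%.

31.21%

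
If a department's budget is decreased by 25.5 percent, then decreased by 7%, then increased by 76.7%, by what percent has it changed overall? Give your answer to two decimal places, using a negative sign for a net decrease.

22.43%

A 25.5% decrease multiplies by 0.745.
Then a 7% decrease: 0.745 × 0.93 = 0.69285.
Then a 76.7% increase: 0.69285 × 1.767 = 1.22426595.
Overall factor 1.22426595, i.e. 22.43%.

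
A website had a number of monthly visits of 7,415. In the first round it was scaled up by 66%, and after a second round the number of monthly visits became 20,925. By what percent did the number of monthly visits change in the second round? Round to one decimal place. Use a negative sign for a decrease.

70.0%

After the first round: 7,415 × 1.66 = 12308.9.
Second-round multiplier: 20,925 ÷ 12308.9 ≈ 1.69999.
That is a change of 70.0%.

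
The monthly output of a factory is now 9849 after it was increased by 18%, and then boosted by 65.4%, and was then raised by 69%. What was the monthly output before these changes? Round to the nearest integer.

The overall multiplier applied was 1.18 × 1.654 × 1.69 = 3.2984068.
So the original monthly output was 9849 ÷ 3.2984068 ≈ 2986.

2986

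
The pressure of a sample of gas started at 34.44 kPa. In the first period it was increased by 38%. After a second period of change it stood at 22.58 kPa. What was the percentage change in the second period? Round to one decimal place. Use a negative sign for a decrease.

-52.5%

After the first period: 34.44 × 1.38 = 47.5272.
Second-period multiplier: 22.58 ÷ 47.5272 ≈ 0.4751.
That is a change of -52.5%.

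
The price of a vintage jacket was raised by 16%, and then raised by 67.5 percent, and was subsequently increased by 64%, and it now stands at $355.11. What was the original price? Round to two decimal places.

The overall multiplier applied was 1.16 × 1.675 × 1.64 = 3.18652.
So the original price was $355.11 ÷ 3.18652 ≈ $111.44.

$111.44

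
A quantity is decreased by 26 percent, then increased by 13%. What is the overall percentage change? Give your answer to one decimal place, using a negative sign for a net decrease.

A 26% decrease multiplies by 0.74.
Then a 13% increase: 0.74 × 1.13 = 0.8362.
Overall factor 0.8362, i.e. -16.4%.

-16.4%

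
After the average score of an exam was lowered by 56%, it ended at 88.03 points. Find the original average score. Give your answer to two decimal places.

200.07 points

The overall multiplier applied was 0.44.
So the original average score was 88.03 ÷ 0.44 ≈ 200.07 points.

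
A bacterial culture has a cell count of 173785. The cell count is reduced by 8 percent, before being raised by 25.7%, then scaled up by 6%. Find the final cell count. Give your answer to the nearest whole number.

Each change multiplies by a factor: 0.92 × 1.257 × 1.06 = 1.2258264.
173785 × 1.2258264 = 213030.240924 ≈ 213030.

213030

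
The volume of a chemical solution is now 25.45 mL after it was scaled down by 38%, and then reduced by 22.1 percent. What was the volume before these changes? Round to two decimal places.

Undoing the 22.1% decrease: 25.45 ÷ 0.779 ≈ 32.67009.
Undoing the 38% decrease: 32.67009 ÷ 0.62 ≈ 52.69 mL.

52.69 mL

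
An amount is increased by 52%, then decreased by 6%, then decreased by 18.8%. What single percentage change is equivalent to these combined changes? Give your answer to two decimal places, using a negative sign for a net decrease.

16.02%

The combined multiplier is 1.52 × 0.94 × 0.812 = 1.1601856.
That corresponds to an increase of 16.02%.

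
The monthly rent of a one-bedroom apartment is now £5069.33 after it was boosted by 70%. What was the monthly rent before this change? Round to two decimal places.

The overall multiplier applied was 1.7.
So the original monthly rent was £5069.33 ÷ 1.7 ≈ £2981.96.

£2981.96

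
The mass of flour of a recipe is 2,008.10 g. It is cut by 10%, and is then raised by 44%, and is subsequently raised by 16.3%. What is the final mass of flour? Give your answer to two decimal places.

3,026.70 g

Apply the 10% decrease: 2,008.10 × 0.9 = 1807.29.
44% increase: 1807.29 × 1.44 = 2602.4976.
Apply the 16.3% increase: 2602.4976 × 1.163 = 3026.7047088 ≈ 3,026.70.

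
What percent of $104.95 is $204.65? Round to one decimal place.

$204.65 ÷ $104.95 ≈ 195.0%.

195.0%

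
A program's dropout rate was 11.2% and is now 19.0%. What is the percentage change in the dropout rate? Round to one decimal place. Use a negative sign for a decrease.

The change is 19.0 − 11.2 = 7.8 percentage points.
Relative to the original 11.2%, that is 7.8 ÷ 11.2 ≈ 69.6%.

69.6%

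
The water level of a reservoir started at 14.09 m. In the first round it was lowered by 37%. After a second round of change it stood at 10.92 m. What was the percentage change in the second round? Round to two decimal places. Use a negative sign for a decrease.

23.02%

After the first round: 14.09 × 0.63 = 8.8767.
Second-round multiplier: 10.92 ÷ 8.8767 ≈ 1.230187.
That is a change of 23.02%.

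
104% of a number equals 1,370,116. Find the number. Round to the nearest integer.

1,370,116 ÷ 1.04 ≈ 1,317,419.

1,317,419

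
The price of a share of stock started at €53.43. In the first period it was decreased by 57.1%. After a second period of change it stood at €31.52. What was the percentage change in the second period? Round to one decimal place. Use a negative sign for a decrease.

After the first period: €53.43 × 0.429 = €22.92147.
Second-period multiplier: €31.52 ÷ €22.92147 ≈ 1.37513.
That is a change of 37.5%.

37.5%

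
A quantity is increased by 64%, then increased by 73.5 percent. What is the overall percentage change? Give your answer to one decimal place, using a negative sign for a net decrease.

184.5%

A 64% increase multiplies by 1.64.
Then a 73.5% increase: 1.64 × 1.735 = 2.8454.
Overall factor 2.8454, i.e. 184.5%.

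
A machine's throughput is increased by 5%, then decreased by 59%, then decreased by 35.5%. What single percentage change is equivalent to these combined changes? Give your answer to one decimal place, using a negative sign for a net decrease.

A 5% increase multiplies by 1.05.
Then a 59% decrease: 1.05 × 0.41 = 0.4305.
Then a 35.5% decrease: 0.4305 × 0.645 = 0.2776725.
Overall factor 0.2776725, i.e. -72.2%.

-72.2%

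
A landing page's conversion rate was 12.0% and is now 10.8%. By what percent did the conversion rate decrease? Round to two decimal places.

10.00%

The change is 10.8 − 12.0 = -1.2 percentage points.
Relative to the original 12.0%, that is -1.2 ÷ 12.0 = -10.00%.
So the conversion rate fell by 10.00%.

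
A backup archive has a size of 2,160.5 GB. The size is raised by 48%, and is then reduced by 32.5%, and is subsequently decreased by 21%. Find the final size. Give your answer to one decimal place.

48% increase: 2,160.5 × 1.48 = 3197.54.
Apply the 32.5% decrease: 3197.54 × 0.675 = 2158.3395.
21% decrease: 2158.3395 × 0.79 = 1705.088205 ≈ 1,705.1.

1,705.1 GB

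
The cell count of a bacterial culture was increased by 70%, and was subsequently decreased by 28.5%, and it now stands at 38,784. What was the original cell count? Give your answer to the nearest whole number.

31,908

The overall multiplier applied was 1.7 × 0.715 = 1.2155.
So the original cell count was 38,784 ÷ 1.2155 ≈ 31,908.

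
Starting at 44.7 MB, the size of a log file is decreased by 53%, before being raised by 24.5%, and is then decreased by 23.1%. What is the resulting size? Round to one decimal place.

Apply the 53% decrease: 44.7 × 0.47 = 21.009.
24.5% increase: 21.009 × 1.245 = 26.156205.
23.1% decrease: 26.156205 × 0.769 = 20.114121645 ≈ 20.1.

20.1 MB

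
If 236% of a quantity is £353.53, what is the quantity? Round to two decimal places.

£149.80

£353.53 ÷ 2.36 ≈ £149.80.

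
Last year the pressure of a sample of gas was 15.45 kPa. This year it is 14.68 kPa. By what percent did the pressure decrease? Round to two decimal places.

Change: 14.68 − 15.45 = -0.77.
Relative to the original: -0.77 ÷ 15.45 ≈ -4.98%.
So the pressure decreased by 4.98%.

4.98%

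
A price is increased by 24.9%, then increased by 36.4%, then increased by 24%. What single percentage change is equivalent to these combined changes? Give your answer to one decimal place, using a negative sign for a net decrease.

A 24.9% increase multiplies by 1.249.
Then a 36.4% increase: 1.249 × 1.364 = 1.703636.
Then a 24% increase: 1.703636 × 1.24 = 2.11250864.
Overall factor 2.11250864, i.e. 111.3%.

111.3%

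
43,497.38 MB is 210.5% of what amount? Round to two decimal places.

20,663.84 MB

43,497.38 MB ÷ 2.105 ≈ 20,663.84 MB.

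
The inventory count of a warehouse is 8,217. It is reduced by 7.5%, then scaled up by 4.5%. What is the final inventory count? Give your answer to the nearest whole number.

7,943

Apply the 7.5% decrease: 8,217 × 0.925 = 7600.725.
4.5% increase: 7600.725 × 1.045 = 7942.757625 ≈ 7,943.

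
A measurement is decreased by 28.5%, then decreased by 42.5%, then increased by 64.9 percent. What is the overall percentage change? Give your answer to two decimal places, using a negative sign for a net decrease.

-32.21%

A 28.5% decrease multiplies by 0.715.
Then a 42.5% decrease: 0.715 × 0.575 = 0.411125.
Then a 64.9% increase: 0.411125 × 1.649 = 0.677945125.
Overall factor 0.677945125, i.e. -32.21%.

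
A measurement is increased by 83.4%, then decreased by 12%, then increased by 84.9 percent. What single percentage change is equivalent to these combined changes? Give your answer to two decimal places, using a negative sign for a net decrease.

An 83.4% increase multiplies by 1.834.
Then a 12% decrease: 1.834 × 0.88 = 1.61392.
Then an 84.9% increase: 1.61392 × 1.849 = 2.98413808.
Overall factor 2.98413808, i.e. 198.41%.

198.41%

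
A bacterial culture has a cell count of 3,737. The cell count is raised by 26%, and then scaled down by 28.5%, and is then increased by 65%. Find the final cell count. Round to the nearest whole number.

5,555

Each change multiplies by a factor: 1.26 × 0.715 × 1.65 = 1.486485.
3,737 × 1.486485 = 5554.994445 ≈ 5,555.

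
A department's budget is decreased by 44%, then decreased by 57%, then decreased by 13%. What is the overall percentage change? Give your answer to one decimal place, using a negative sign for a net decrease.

-79.1%

The combined multiplier is 0.56 × 0.43 × 0.87 = 0.209496.
That corresponds to a decrease of 79.1%.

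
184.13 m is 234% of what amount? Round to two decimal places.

78.69 m

184.13 m ÷ 2.34 ≈ 78.69 m.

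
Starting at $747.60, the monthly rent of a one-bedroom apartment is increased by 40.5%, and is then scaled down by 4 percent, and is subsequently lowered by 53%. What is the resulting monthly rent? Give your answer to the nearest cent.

$473.93

Each change multiplies by a factor: 1.405 × 0.96 × 0.47 = 0.633936.
$747.60 × 0.633936 = $473.9305536 ≈ $473.93.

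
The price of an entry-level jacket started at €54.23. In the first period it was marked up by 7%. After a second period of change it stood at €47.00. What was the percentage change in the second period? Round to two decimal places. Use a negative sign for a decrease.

-19.00%

After the first period: €54.23 × 1.07 = €58.0261.
Second-period multiplier: €47.00 ÷ €58.0261 ≈ 0.80998.
That is a change of -19.00%.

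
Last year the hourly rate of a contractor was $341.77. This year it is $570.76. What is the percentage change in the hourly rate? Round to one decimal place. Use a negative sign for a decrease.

67.0%

Change: $570.76 − $341.77 = $228.99.
Relative to the original: $228.99 ÷ $341.77 ≈ 67.0%.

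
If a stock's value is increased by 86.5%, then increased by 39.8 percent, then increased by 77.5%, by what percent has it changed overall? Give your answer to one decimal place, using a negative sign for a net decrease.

An 86.5% increase multiplies by 1.865.
Then a 39.8% increase: 1.865 × 1.398 = 2.60727.
Then a 77.5% increase: 2.60727 × 1.775 = 4.62790425.
Overall factor 4.62790425, i.e. 362.8%.

362.8%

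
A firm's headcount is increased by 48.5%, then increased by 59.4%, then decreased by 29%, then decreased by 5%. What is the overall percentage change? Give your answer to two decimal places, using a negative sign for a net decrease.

59.66%

The combined multiplier is 1.485 × 1.594 × 0.71 × 0.95 = 1.596602205.
That corresponds to an increase of 59.66%.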